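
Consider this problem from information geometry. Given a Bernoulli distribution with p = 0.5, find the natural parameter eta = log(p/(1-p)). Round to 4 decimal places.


Natural parameter for Bernoulli: eta = log(p/(1-p)).
p = 0.5, 1-p = 0.5.
p/(1-p) = 1.0.
eta = log(1.0) = 0.0000

0.0000


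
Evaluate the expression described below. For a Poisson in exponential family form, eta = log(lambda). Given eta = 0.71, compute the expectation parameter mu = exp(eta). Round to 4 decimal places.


Expectation parameter for Poisson exponential family:
mu = exp(eta).
eta = 0.71.
mu = exp(0.71) = 2.0340

2.0340


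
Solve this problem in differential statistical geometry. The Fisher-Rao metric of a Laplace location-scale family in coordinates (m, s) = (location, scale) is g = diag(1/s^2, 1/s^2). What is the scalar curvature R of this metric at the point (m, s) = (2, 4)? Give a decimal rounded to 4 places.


The metric has the form g = (A dm^2 + B ds^2)/s^2 with A = 1, B = 1.
Substitute u = sqrt(A/B)*m: g = B*(du^2 + ds^2)/s^2, i.e. B times the
Poincare upper half-plane metric, which has constant Gaussian curvature -1.
Scaling a 2D metric by a constant c divides the Gaussian curvature by c,
so K = -1/B = -1/(1) = -1.0000 everywhere (the point (m, s) = (2, 4) is irrelevant:
the curvature is constant).
Scalar curvature in dimension 2: R = 2K = -2/(1) = -2.0000.

-2.0000


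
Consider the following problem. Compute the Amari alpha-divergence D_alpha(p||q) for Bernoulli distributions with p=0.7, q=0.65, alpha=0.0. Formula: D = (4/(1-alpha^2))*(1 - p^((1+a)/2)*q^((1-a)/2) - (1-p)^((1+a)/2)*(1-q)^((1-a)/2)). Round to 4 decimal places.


Amari alpha-divergence:
D = (4/(1-alpha^2))*(1 - p^((1+a)/2)*q^((1-a)/2) - (1-p)^((1+a)/2)*(1-q)^((1-a)/2)).
alpha = 0.0, p = 0.7, q = 0.65.
e1 = (1+alpha)/2 = 0.5, e2 = (1-alpha)/2 = 0.5.
t1 = p^e1 * q^e2 = 0.7^0.5 * 0.65^0.5 = 0.674537.
t2 = (1-p)^e1 * (1-q)^e2 = 0.3^0.5 * 0.35^0.5 = 0.324037.
4/(1-alpha^2) = 4.0.
D = 4.0*(1 - 0.674537 - 0.324037) = 0.0057

0.0057


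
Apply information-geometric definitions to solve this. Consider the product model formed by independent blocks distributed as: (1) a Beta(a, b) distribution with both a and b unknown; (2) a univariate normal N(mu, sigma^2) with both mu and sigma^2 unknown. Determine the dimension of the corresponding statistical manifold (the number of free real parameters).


The dimension of a statistical manifold equals the number of free
(independent) real parameters of the model. For a product of independent
blocks the parameter counts add.
- Beta (a, b): 2.
- normal (mu, sigma^2): 2.
Total = 2 + 2 = 4.
Dimension = 4

4


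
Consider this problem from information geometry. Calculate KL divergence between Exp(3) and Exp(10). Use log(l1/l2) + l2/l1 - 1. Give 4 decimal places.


KL divergence for exponential family:
KL = log(l1/l2) + l2/l1 - 1.
log(3/10) = -1.203973.
10/3 = 3.333333.
KL = -1.203973 + 3.333333 - 1 = 1.1294

1.1294


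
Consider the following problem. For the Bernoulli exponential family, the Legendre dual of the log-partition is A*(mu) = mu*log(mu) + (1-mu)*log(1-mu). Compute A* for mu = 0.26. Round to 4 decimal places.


Legendre transform for Bernoulli:
A*(mu) = mu*log(mu) + (1-mu)*log(1-mu).
mu = 0.26, 1-mu = 0.74.
mu*log(mu) = 0.26*log(0.26) = -0.350239.
(1-mu)*log(1-mu) = 0.74*log(0.74) = -0.222818.
A* = -0.350239 + -0.222818 = -0.5731

-0.5731


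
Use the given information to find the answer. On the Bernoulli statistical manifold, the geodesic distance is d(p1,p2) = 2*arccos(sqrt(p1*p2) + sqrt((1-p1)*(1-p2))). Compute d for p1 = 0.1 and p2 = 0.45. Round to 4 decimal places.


Geodesic distance on Bernoulli manifold:
d(p1,p2) = 2*arccos(sqrt(p1*p2) + sqrt((1-p1)*(1-p2))).
sqrt(p1*p2) = sqrt(0.1*0.45) = 0.212132.
sqrt((1-p1)*(1-p2)) = sqrt(0.9*0.55) = 0.703562.
arg = 0.212132 + 0.703562 = 0.915694.
d = 2*arccos(0.915694) = 0.8271

0.8271


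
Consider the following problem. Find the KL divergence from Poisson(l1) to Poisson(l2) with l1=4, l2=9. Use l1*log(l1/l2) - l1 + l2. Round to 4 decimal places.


KL divergence for Poisson:
KL = l1*log(l1/l2) - l1 + l2.
l1 = 4, l2 = 9.
log(4/9) = -0.81093.
l1*log(l1/l2) = 4 * -0.81093 = -3.243721.
KL = -3.243721 - 4 + 9 = 1.7563

1.7563


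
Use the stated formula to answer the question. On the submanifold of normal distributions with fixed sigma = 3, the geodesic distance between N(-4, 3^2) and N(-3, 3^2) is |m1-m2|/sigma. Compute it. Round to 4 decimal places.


On the fixed-variance normal subfamily, geodesic distance = |m1-m2|/sigma.
|-4 - -3| = 1.
sigma = 3.
d = 1/3 = 0.3333

0.3333


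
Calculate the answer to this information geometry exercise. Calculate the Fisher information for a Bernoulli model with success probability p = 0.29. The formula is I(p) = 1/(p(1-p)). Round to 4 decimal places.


For Bernoulli(p), Fisher information is I(p) = 1/(p*(1-p)).
p = 0.29, 1-p = 0.71.
p*(1-p) = 0.2059.
I(p) = 1/0.2059 = 4.8567

4.8567


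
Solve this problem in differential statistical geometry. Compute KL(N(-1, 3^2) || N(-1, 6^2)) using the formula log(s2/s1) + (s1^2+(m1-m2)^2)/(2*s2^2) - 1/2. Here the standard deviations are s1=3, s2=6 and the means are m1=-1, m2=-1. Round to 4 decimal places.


KL divergence between normal distributions:
KL = log(s2/s1) + (s1^2 + (m1-m2)^2)/(2*s2^2) - 1/2.
log(6/3) = 0.693147.
(3^2 + (-1--1)^2)/(2*6^2) = (9 + 0)/72 = 0.125.
KL = 0.693147 + 0.125 - 0.5 = 0.3181

0.3181


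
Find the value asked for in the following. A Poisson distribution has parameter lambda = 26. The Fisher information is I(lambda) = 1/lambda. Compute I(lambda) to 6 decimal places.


Fisher information for Poisson: I(lambda) = 1/lambda.
lambda = 26.
I(lambda) = 1/26 = 0.038462

0.038462


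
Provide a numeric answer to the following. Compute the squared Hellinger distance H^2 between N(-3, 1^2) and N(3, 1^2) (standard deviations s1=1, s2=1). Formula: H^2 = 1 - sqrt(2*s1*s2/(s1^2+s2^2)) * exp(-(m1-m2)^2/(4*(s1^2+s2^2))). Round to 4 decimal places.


Squared Hellinger distance for Gaussians:
H^2 = 1 - sqrt(2*s1*s2/(s1^2+s2^2)) * exp(-(m1-m2)^2/(4*(s1^2+s2^2))).
s1^2 = 1, s2^2 = 1, s1^2+s2^2 = 2.
sqrt(2*1*1/(2)) = 1.0.
(m1-m2)^2 = (-6)^2 = 36.
exp(-36/(4*2)) = exp(-4.5) = 0.011109.
H^2 = 1 - 1.0*0.011109 = 0.9889

0.9889


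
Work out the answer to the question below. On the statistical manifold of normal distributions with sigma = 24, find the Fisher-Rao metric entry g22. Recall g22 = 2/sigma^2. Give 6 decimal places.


For the 2-parameter normal family, the Fisher metric has:
  g11 = 1/sigma^2, g22 = 2/sigma^2.
sigma = 24, sigma^2 = 576.
g22 = 0.003472

0.003472


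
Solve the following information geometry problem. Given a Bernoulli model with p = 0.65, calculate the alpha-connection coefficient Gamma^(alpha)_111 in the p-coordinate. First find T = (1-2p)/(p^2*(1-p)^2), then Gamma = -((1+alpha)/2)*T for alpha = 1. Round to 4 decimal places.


Skewness (Amari-Chentsov) tensor: T = (1-2p)/(p^2*(1-p)^2).
p = 0.65, 1-2p = -0.3, p^2 = 0.4225, (1-p)^2 = 0.1225.
T = -0.3/(0.4225 * 0.1225) = -5.796401.
In the p-coordinate, Gamma^(alpha) = Gamma^(0) - (alpha/2)*T with Gamma^(0) = (1/2)*g'(p) = -T/2,
so Gamma^(alpha) = -((1+alpha)/2)*T.
alpha = 1, -(1+alpha)/2 = -1.0.
Gamma = -1.0 * -5.796401 = 5.7964

5.7964


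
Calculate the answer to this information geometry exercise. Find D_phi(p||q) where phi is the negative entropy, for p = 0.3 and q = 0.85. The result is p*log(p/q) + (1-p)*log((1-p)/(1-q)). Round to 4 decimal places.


Bregman divergence with negative entropy generator:
D = p*log(p/q) + (1-p)*log((1-p)/(1-q)).
p = 0.3, q = 0.85.
p*log(p/q) = 0.3*log(0.3/0.85) = -0.312436.
(1-p)*log((1-p)/(1-q)) = 0.7*log(0.7/0.15) = 1.078312.
D = -0.312436 + 1.078312 = 0.7659

0.7659


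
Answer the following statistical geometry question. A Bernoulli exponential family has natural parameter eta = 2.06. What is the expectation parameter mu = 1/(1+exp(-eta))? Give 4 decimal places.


Dual coordinate (expectation parameter) for Bernoulli:
mu = 1/(1+exp(-eta)).
eta = 2.06.
exp(-eta) = exp(-2.06) = 0.127454.
mu = 1/(1+0.127454) = 0.8870

0.8870


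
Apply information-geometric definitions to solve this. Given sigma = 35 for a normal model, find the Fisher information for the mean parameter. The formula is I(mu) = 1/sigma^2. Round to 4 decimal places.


The Fisher information for the mean of a normal distribution is I(mu) = 1/sigma^2.
sigma = 35, so sigma^2 = 1225.
I(mu) = 1/1225 = 0.0008

0.0008


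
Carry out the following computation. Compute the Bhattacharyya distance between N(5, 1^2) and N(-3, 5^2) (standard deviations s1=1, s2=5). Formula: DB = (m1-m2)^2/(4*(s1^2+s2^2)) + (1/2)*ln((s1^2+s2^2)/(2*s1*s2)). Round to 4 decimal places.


Bhattacharyya distance between two Gaussians:
DB = (m1-m2)^2/(4*(s1^2+s2^2)) + (1/2)*ln((s1^2+s2^2)/(2*s1*s2)).
(m1-m2)^2 = (8)^2 = 64.
s1^2+s2^2 = 1 + 25 = 26.
term1 = 64/104 = 0.615385.
term2 = 0.5*ln(26/10.0) = 0.477756.
DB = 0.615385 + 0.477756 = 1.0931

1.0931


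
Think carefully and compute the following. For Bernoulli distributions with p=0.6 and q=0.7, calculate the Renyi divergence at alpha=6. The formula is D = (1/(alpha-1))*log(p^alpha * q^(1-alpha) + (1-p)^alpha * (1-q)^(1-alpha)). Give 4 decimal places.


Renyi divergence of order alpha between Bernoulli distributions:
D = (1/(alpha-1))*log(p^alpha * q^(1-alpha) + (1-p)^alpha * (1-q)^(1-alpha)).
alpha = 6, p = 0.6, q = 0.7.
p^alpha * q^(1-alpha) = 0.6^6 * 0.7^-5 = 0.277599.
(1-p)^alpha * (1-q)^(1-alpha) = 0.4^6 * 0.3^-5 = 1.685597.
sum = 0.277599 + 1.685597 = 1.963195.
D = (1/5)*log(1.963195) = 0.1349

0.1349


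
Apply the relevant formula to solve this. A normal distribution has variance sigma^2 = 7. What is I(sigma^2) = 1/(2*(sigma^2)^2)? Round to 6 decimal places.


Fisher information for variance: I(sigma^2) = 1/(2*sigma^4).
sigma^2 = 7, so sigma^4 = 49.
I = 1/(2*49) = 1/98 = 0.010204

0.010204


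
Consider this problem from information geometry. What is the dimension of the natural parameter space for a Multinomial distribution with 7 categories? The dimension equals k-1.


Exponential family dimension calculation:
For Multinomial with k=7 categories, dim = k-1 = 6.

6


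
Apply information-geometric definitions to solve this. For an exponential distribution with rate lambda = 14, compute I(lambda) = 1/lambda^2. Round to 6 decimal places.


Fisher information for exponential: I(lambda) = 1/lambda^2.
lambda = 14, lambda^2 = 196.
I = 1/196 = 0.005102

0.005102


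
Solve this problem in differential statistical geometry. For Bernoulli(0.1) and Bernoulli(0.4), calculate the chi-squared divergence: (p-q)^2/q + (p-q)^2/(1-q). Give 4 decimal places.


Chi-squared divergence between Bernoulli distributions:
chi^2 = (p-q)^2/q + (p-q)^2/(1-q).
p = 0.1, q = 0.4, p-q = -0.3.
(p-q)^2 = 0.09.
term1 = 0.09/0.4 = 0.225.
term2 = 0.09/0.6 = 0.15.
chi^2 = 0.225 + 0.15 = 0.3750

0.3750


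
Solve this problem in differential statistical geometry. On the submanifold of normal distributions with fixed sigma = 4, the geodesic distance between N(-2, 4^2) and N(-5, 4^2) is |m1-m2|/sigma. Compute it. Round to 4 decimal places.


On the fixed-variance normal subfamily, geodesic distance = |m1-m2|/sigma.
|-2 - -5| = 3.
sigma = 4.
d = 3/4 = 0.7500

0.7500


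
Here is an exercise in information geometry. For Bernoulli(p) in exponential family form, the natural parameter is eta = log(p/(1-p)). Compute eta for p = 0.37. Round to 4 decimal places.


Natural parameter for Bernoulli: eta = log(p/(1-p)).
p = 0.37, 1-p = 0.63.
p/(1-p) = 0.587302.
eta = log(0.587302) = -0.5322

-0.5322


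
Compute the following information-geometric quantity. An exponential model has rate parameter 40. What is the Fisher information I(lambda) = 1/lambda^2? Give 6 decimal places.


Fisher information for exponential: I(lambda) = 1/lambda^2.
lambda = 40, lambda^2 = 1600.
I = 1/1600 = 0.000625

0.000625


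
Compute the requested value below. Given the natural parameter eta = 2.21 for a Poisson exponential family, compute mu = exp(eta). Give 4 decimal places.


Expectation parameter for Poisson exponential family:
mu = exp(eta).
eta = 2.21.
mu = exp(2.21) = 9.1157

9.1157


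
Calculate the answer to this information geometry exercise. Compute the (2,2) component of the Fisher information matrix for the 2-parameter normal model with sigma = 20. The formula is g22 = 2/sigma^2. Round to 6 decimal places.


For the 2-parameter normal family, the Fisher metric has:
  g11 = 1/sigma^2, g22 = 2/sigma^2.
sigma = 20, sigma^2 = 400.
g22 = 0.005000

0.005000


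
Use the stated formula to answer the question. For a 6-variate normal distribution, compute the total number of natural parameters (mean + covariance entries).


Exponential family dimension calculation:
For 6-dim MVN: mean has 6 params, covariance has 6*7/2 = 21 unique entries.
Total dim = 6 + 21 = 27.

27


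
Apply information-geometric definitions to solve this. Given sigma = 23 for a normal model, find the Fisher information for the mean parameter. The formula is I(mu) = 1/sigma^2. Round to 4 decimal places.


The Fisher information for the mean of a normal distribution is I(mu) = 1/sigma^2.
sigma = 23, so sigma^2 = 529.
I(mu) = 1/529 = 0.0019

0.0019


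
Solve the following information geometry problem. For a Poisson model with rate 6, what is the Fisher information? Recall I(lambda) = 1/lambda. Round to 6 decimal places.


Fisher information for Poisson: I(lambda) = 1/lambda.
lambda = 6.
I(lambda) = 1/6 = 0.166667

0.166667


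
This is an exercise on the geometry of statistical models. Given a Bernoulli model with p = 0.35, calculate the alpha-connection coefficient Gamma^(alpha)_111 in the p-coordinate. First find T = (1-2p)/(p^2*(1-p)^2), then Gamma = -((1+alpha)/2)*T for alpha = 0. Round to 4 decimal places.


Skewness (Amari-Chentsov) tensor: T = (1-2p)/(p^2*(1-p)^2).
p = 0.35, 1-2p = 0.3, p^2 = 0.1225, (1-p)^2 = 0.4225.
T = 0.3/(0.1225 * 0.4225) = 5.796401.
In the p-coordinate, Gamma^(alpha) = Gamma^(0) - (alpha/2)*T with Gamma^(0) = (1/2)*g'(p) = -T/2,
so Gamma^(alpha) = -((1+alpha)/2)*T.
alpha = 0, -(1+alpha)/2 = -0.5.
Gamma = -0.5 * 5.796401 = -2.8982

-2.8982


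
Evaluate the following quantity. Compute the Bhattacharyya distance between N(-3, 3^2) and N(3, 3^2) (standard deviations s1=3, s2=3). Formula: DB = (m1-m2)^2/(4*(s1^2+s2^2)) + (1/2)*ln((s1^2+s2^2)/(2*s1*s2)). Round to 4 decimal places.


Bhattacharyya distance between two Gaussians:
DB = (m1-m2)^2/(4*(s1^2+s2^2)) + (1/2)*ln((s1^2+s2^2)/(2*s1*s2)).
(m1-m2)^2 = (-6)^2 = 36.
s1^2+s2^2 = 9 + 9 = 18.
term1 = 36/72 = 0.5.
term2 = 0.5*ln(18/18.0) = 0.0.
DB = 0.5 + 0.0 = 0.5000

0.5000


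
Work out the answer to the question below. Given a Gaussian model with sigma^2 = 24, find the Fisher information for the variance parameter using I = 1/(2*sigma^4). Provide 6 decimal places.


Fisher information for variance: I(sigma^2) = 1/(2*sigma^4).
sigma^2 = 24, so sigma^4 = 576.
I = 1/(2*576) = 1/1152 = 0.000868

0.000868


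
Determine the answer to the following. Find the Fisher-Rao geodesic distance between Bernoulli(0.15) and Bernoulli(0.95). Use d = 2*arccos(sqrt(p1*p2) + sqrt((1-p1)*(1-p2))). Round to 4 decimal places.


Geodesic distance on Bernoulli manifold:
d(p1,p2) = 2*arccos(sqrt(p1*p2) + sqrt((1-p1)*(1-p2))).
sqrt(p1*p2) = sqrt(0.15*0.95) = 0.377492.
sqrt((1-p1)*(1-p2)) = sqrt(0.85*0.05) = 0.206155.
arg = 0.377492 + 0.206155 = 0.583647.
d = 2*arccos(0.583647) = 1.8952

1.8952


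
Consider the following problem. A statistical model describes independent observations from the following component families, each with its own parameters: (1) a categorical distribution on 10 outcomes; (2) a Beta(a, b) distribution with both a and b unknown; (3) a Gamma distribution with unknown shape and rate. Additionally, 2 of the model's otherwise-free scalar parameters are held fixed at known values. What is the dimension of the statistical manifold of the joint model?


The dimension of a statistical manifold equals the number of free
(independent) real parameters of the model. For a product of independent
blocks the parameter counts add.
- categorical on 10 outcomes (probabilities sum to 1): 10-1 = 9.
- Beta (a, b): 2.
- Gamma (shape, rate): 2.
Total = 9 + 2 + 2 = 13.
2 parameter(s) fixed at known values: 13 - 2 = 11.
Dimension = 11

11


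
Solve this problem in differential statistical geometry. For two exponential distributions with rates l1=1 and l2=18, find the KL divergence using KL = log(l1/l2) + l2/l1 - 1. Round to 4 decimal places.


KL divergence for exponential family:
KL = log(l1/l2) + l2/l1 - 1.
log(1/18) = -2.890372.
18/1 = 18.0.
KL = -2.890372 + 18.0 - 1 = 14.1096

14.1096


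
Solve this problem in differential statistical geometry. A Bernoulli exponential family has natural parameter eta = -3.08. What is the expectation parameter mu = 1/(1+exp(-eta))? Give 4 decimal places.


Dual coordinate (expectation parameter) for Bernoulli:
mu = 1/(1+exp(-eta)).
eta = -3.08.
exp(-eta) = exp(3.08) = 21.758402.
mu = 1/(1+21.758402) = 0.0439

0.0439


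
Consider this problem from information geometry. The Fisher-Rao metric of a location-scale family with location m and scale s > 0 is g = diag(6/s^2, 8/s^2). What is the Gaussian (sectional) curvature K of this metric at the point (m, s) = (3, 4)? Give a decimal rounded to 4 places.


The metric has the form g = (A dm^2 + B ds^2)/s^2 with A = 6, B = 8.
Substitute u = sqrt(A/B)*m: g = B*(du^2 + ds^2)/s^2, i.e. B times the
Poincare upper half-plane metric, which has constant Gaussian curvature -1.
Scaling a 2D metric by a constant c divides the Gaussian curvature by c,
so K = -1/B = -1/(8) = -0.1250 everywhere (the point (m, s) = (3, 4) is irrelevant:
the curvature is constant).
The requested Gaussian curvature is K = -0.1250.

-0.1250


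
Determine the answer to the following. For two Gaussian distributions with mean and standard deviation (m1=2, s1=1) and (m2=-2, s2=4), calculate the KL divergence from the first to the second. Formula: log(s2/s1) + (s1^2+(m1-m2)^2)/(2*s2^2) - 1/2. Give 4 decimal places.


KL divergence between normal distributions:
KL = log(s2/s1) + (s1^2 + (m1-m2)^2)/(2*s2^2) - 1/2.
log(4/1) = 1.386294.
(1^2 + (2--2)^2)/(2*4^2) = (1 + 16)/32 = 0.53125.
KL = 1.386294 + 0.53125 - 0.5 = 1.4175

1.4175


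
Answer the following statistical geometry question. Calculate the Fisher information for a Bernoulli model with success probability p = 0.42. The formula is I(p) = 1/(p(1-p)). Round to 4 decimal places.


For Bernoulli(p), Fisher information is I(p) = 1/(p*(1-p)).
p = 0.42, 1-p = 0.58.
p*(1-p) = 0.2436.
I(p) = 1/0.2436 = 4.1051

4.1051


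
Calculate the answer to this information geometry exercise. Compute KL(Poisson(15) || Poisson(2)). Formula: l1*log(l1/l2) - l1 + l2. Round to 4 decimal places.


KL divergence for Poisson:
KL = l1*log(l1/l2) - l1 + l2.
l1 = 15, l2 = 2.
log(15/2) = 2.014903.
l1*log(l1/l2) = 15 * 2.014903 = 30.223545.
KL = 30.223545 - 15 + 2 = 17.2235

17.2235


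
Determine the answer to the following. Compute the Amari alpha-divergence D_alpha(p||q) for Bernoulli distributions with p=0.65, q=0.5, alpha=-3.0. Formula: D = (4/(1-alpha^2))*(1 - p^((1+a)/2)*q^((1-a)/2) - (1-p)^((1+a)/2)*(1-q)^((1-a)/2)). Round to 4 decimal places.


Amari alpha-divergence:
D = (4/(1-alpha^2))*(1 - p^((1+a)/2)*q^((1-a)/2) - (1-p)^((1+a)/2)*(1-q)^((1-a)/2)).
alpha = -3.0, p = 0.65, q = 0.5.
e1 = (1+alpha)/2 = -1.0, e2 = (1-alpha)/2 = 2.0.
t1 = p^e1 * q^e2 = 0.65^-1.0 * 0.5^2.0 = 0.384615.
t2 = (1-p)^e1 * (1-q)^e2 = 0.35^-1.0 * 0.5^2.0 = 0.714286.
4/(1-alpha^2) = -0.5.
D = -0.5*(1 - 0.384615 - 0.714286) = 0.0495

0.0495


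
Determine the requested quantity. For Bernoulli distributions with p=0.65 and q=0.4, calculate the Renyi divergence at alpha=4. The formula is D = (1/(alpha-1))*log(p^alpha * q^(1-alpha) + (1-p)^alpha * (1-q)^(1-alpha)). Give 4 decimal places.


Renyi divergence of order alpha between Bernoulli distributions:
D = (1/(alpha-1))*log(p^alpha * q^(1-alpha) + (1-p)^alpha * (1-q)^(1-alpha)).
alpha = 4, p = 0.65, q = 0.4.
p^alpha * q^(1-alpha) = 0.65^4 * 0.4^-3 = 2.78916.
(1-p)^alpha * (1-q)^(1-alpha) = 0.35^4 * 0.6^-3 = 0.069473.
sum = 2.78916 + 0.069473 = 2.858634.
D = (1/3)*log(2.858634) = 0.3501

0.3501


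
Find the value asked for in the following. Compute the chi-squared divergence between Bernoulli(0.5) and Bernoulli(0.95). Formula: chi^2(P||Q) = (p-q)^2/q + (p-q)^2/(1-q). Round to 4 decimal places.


Chi-squared divergence between Bernoulli distributions:
chi^2 = (p-q)^2/q + (p-q)^2/(1-q).
p = 0.5, q = 0.95, p-q = -0.45.
(p-q)^2 = 0.2025.
term1 = 0.2025/0.95 = 0.213158.
term2 = 0.2025/0.05 = 4.05.
chi^2 = 0.213158 + 4.05 = 4.2632

4.2632


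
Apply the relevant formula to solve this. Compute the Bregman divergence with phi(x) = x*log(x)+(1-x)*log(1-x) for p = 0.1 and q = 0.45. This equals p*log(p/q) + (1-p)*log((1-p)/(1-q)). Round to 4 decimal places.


Bregman divergence with negative entropy generator:
D = p*log(p/q) + (1-p)*log((1-p)/(1-q)).
p = 0.1, q = 0.45.
p*log(p/q) = 0.1*log(0.1/0.45) = -0.150408.
(1-p)*log((1-p)/(1-q)) = 0.9*log(0.9/0.55) = 0.443229.
D = -0.150408 + 0.443229 = 0.2928

0.2928


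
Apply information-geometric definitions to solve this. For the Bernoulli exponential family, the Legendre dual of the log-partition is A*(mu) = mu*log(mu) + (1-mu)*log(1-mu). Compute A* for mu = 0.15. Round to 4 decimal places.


Legendre transform for Bernoulli:
A*(mu) = mu*log(mu) + (1-mu)*log(1-mu).
mu = 0.15, 1-mu = 0.85.
mu*log(mu) = 0.15*log(0.15) = -0.284568.
(1-mu)*log(1-mu) = 0.85*log(0.85) = -0.138141.
A* = -0.284568 + -0.138141 = -0.4227

-0.4227


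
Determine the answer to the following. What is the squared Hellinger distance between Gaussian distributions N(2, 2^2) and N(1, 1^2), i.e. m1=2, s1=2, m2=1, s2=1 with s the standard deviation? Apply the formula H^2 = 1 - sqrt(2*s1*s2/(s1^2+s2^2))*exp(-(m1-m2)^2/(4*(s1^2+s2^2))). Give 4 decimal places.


Squared Hellinger distance for Gaussians:
H^2 = 1 - sqrt(2*s1*s2/(s1^2+s2^2)) * exp(-(m1-m2)^2/(4*(s1^2+s2^2))).
s1^2 = 4, s2^2 = 1, s1^2+s2^2 = 5.
sqrt(2*2*1/(5)) = 0.894427.
(m1-m2)^2 = (1)^2 = 1.
exp(-1/(4*5)) = exp(-0.05) = 0.951229.
H^2 = 1 - 0.894427*0.951229 = 0.1492

0.1492


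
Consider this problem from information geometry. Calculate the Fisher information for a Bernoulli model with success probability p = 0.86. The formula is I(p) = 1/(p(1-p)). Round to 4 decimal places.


For Bernoulli(p), Fisher information is I(p) = 1/(p*(1-p)).
p = 0.86, 1-p = 0.14.
p*(1-p) = 0.1204.
I(p) = 1/0.1204 = 8.3056

8.3056


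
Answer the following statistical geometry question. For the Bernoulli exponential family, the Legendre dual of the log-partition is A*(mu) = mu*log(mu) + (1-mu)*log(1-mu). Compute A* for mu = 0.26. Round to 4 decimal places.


Legendre transform for Bernoulli:
A*(mu) = mu*log(mu) + (1-mu)*log(1-mu).
mu = 0.26, 1-mu = 0.74.
mu*log(mu) = 0.26*log(0.26) = -0.350239.
(1-mu)*log(1-mu) = 0.74*log(0.74) = -0.222818.
A* = -0.350239 + -0.222818 = -0.5731

-0.5731


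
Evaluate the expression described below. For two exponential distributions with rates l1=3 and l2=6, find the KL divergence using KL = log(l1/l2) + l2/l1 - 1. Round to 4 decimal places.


KL divergence for exponential family:
KL = log(l1/l2) + l2/l1 - 1.
log(3/6) = -0.693147.
6/3 = 2.0.
KL = -0.693147 + 2.0 - 1 = 0.3069

0.3069


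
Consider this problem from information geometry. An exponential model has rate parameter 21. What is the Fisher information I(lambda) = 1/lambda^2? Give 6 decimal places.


Fisher information for exponential: I(lambda) = 1/lambda^2.
lambda = 21, lambda^2 = 441.
I = 1/441 = 0.002268

0.002268


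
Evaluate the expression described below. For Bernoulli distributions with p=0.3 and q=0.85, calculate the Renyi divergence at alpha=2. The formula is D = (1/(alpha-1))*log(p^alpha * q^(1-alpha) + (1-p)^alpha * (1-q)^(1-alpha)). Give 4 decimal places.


Renyi divergence of order alpha between Bernoulli distributions:
D = (1/(alpha-1))*log(p^alpha * q^(1-alpha) + (1-p)^alpha * (1-q)^(1-alpha)).
alpha = 2, p = 0.3, q = 0.85.
p^alpha * q^(1-alpha) = 0.3^2 * 0.85^-1 = 0.105882.
(1-p)^alpha * (1-q)^(1-alpha) = 0.7^2 * 0.15^-1 = 3.266667.
sum = 0.105882 + 3.266667 = 3.372549.
D = (1/1)*log(3.372549) = 1.2157

1.2157


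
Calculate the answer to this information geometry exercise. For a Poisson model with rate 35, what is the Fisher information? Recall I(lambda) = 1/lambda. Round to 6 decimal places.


Fisher information for Poisson: I(lambda) = 1/lambda.
lambda = 35.
I(lambda) = 1/35 = 0.028571

0.028571


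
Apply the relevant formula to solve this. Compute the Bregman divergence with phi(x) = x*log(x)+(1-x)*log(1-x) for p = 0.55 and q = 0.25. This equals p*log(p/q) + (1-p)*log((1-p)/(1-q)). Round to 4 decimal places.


Bregman divergence with negative entropy generator:
D = p*log(p/q) + (1-p)*log((1-p)/(1-q)).
p = 0.55, q = 0.25.
p*log(p/q) = 0.55*log(0.55/0.25) = 0.433652.
(1-p)*log((1-p)/(1-q)) = 0.45*log(0.45/0.75) = -0.229872.
D = 0.433652 + -0.229872 = 0.2038

0.2038


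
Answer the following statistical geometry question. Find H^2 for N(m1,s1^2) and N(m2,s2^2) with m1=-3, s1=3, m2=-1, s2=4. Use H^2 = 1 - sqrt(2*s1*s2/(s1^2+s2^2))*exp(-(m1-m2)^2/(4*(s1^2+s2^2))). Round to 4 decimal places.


Squared Hellinger distance for Gaussians:
H^2 = 1 - sqrt(2*s1*s2/(s1^2+s2^2)) * exp(-(m1-m2)^2/(4*(s1^2+s2^2))).
s1^2 = 9, s2^2 = 16, s1^2+s2^2 = 25.
sqrt(2*3*4/(25)) = 0.979796.
(m1-m2)^2 = (-2)^2 = 4.
exp(-4/(4*25)) = exp(-0.04) = 0.960789.
H^2 = 1 - 0.979796*0.960789 = 0.0586

0.0586


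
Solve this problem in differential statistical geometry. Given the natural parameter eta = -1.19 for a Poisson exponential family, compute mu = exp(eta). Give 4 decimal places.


Expectation parameter for Poisson exponential family:
mu = exp(eta).
eta = -1.19.
mu = exp(-1.19) = 0.3042

0.3042


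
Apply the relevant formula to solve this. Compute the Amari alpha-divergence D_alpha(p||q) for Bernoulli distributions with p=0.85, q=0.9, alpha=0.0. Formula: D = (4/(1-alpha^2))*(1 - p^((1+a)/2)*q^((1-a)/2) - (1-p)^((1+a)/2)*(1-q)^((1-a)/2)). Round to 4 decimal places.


Amari alpha-divergence:
D = (4/(1-alpha^2))*(1 - p^((1+a)/2)*q^((1-a)/2) - (1-p)^((1+a)/2)*(1-q)^((1-a)/2)).
alpha = 0.0, p = 0.85, q = 0.9.
e1 = (1+alpha)/2 = 0.5, e2 = (1-alpha)/2 = 0.5.
t1 = p^e1 * q^e2 = 0.85^0.5 * 0.9^0.5 = 0.874643.
t2 = (1-p)^e1 * (1-q)^e2 = 0.15^0.5 * 0.1^0.5 = 0.122474.
4/(1-alpha^2) = 4.0.
D = 4.0*(1 - 0.874643 - 0.122474) = 0.0115

0.0115


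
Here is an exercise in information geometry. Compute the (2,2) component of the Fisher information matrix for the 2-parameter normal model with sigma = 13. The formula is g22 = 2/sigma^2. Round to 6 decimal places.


For the 2-parameter normal family, the Fisher metric has:
  g11 = 1/sigma^2, g22 = 2/sigma^2.
sigma = 13, sigma^2 = 169.
g22 = 0.011834

0.011834


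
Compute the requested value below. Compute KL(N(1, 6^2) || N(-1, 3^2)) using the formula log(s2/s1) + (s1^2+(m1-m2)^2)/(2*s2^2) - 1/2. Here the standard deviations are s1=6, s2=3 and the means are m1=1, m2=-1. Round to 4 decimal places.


KL divergence between normal distributions:
KL = log(s2/s1) + (s1^2 + (m1-m2)^2)/(2*s2^2) - 1/2.
log(3/6) = -0.693147.
(6^2 + (1--1)^2)/(2*3^2) = (36 + 4)/18 = 2.222222.
KL = -0.693147 + 2.222222 - 0.5 = 1.0291

1.0291


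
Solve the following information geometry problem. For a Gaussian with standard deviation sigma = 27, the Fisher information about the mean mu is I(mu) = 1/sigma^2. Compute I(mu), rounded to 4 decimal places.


The Fisher information for the mean of a normal distribution is I(mu) = 1/sigma^2.
sigma = 27, so sigma^2 = 729.
I(mu) = 1/729 = 0.0014

0.0014


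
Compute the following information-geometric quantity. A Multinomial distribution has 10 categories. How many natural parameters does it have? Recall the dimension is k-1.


Exponential family dimension calculation:
For Multinomial with k=10 categories, dim = k-1 = 9.

9


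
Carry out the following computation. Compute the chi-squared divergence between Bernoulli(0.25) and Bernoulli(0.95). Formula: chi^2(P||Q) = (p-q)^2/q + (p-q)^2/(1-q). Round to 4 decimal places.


Chi-squared divergence between Bernoulli distributions:
chi^2 = (p-q)^2/q + (p-q)^2/(1-q).
p = 0.25, q = 0.95, p-q = -0.7.
(p-q)^2 = 0.49.
term1 = 0.49/0.95 = 0.515789.
term2 = 0.49/0.05 = 9.8.
chi^2 = 0.515789 + 9.8 = 10.3158

10.3158


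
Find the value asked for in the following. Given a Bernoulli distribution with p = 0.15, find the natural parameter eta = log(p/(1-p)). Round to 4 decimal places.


Natural parameter for Bernoulli: eta = log(p/(1-p)).
p = 0.15, 1-p = 0.85.
p/(1-p) = 0.176471.
eta = log(0.176471) = -1.7346

-1.7346


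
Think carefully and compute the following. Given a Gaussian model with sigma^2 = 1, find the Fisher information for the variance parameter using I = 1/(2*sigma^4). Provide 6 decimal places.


Fisher information for variance: I(sigma^2) = 1/(2*sigma^4).
sigma^2 = 1, so sigma^4 = 1.
I = 1/(2*1) = 1/2 = 0.500000

0.500000


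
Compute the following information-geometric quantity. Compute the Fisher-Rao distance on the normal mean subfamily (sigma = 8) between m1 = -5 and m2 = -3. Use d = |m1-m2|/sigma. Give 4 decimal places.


On the fixed-variance normal subfamily, geodesic distance = |m1-m2|/sigma.
|-5 - -3| = 2.
sigma = 8.
d = 2/8 = 0.2500

0.2500


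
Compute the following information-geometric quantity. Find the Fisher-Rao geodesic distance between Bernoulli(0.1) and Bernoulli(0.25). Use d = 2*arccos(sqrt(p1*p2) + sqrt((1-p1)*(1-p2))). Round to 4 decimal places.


Geodesic distance on Bernoulli manifold:
d(p1,p2) = 2*arccos(sqrt(p1*p2) + sqrt((1-p1)*(1-p2))).
sqrt(p1*p2) = sqrt(0.1*0.25) = 0.158114.
sqrt((1-p1)*(1-p2)) = sqrt(0.9*0.75) = 0.821584.
arg = 0.158114 + 0.821584 = 0.979698.
d = 2*arccos(0.979698) = 0.4037

0.4037


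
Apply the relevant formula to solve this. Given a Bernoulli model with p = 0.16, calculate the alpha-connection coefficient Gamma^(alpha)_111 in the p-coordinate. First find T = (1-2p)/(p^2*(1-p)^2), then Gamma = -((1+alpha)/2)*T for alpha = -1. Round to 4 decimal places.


Skewness (Amari-Chentsov) tensor: T = (1-2p)/(p^2*(1-p)^2).
p = 0.16, 1-2p = 0.68, p^2 = 0.0256, (1-p)^2 = 0.7056.
T = 0.68/(0.0256 * 0.7056) = 37.645266.
In the p-coordinate, Gamma^(alpha) = Gamma^(0) - (alpha/2)*T with Gamma^(0) = (1/2)*g'(p) = -T/2,
so Gamma^(alpha) = -((1+alpha)/2)*T.
alpha = -1, -(1+alpha)/2 = 0.0.
Gamma = 0.0 * 37.645266 = 0.0000

0.0000


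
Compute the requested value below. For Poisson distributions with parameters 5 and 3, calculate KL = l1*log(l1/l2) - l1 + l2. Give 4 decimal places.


KL divergence for Poisson:
KL = l1*log(l1/l2) - l1 + l2.
l1 = 5, l2 = 3.
log(5/3) = 0.510826.
l1*log(l1/l2) = 5 * 0.510826 = 2.554128.
KL = 2.554128 - 5 + 3 = 0.5541

0.5541


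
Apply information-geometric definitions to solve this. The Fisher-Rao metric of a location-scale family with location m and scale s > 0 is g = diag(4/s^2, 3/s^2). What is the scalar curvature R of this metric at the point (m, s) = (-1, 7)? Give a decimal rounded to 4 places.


The metric has the form g = (A dm^2 + B ds^2)/s^2 with A = 4, B = 3.
Substitute u = sqrt(A/B)*m: g = B*(du^2 + ds^2)/s^2, i.e. B times the
Poincare upper half-plane metric, which has constant Gaussian curvature -1.
Scaling a 2D metric by a constant c divides the Gaussian curvature by c,
so K = -1/B = -1/(3) = -0.3333 everywhere (the point (m, s) = (-1, 7) is irrelevant:
the curvature is constant).
Scalar curvature in dimension 2: R = 2K = -2/(3) = -0.6667.

-0.6667


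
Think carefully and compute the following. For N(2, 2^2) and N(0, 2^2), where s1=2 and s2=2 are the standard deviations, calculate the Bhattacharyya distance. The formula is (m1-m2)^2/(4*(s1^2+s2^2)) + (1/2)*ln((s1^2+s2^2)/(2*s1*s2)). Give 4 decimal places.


Bhattacharyya distance between two Gaussians:
DB = (m1-m2)^2/(4*(s1^2+s2^2)) + (1/2)*ln((s1^2+s2^2)/(2*s1*s2)).
(m1-m2)^2 = (2)^2 = 4.
s1^2+s2^2 = 4 + 4 = 8.
term1 = 4/32 = 0.125.
term2 = 0.5*ln(8/8.0) = 0.0.
DB = 0.125 + 0.0 = 0.1250

0.1250


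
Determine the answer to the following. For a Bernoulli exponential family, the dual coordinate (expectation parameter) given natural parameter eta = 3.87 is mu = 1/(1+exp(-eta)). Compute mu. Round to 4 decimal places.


Dual coordinate (expectation parameter) for Bernoulli:
mu = 1/(1+exp(-eta)).
eta = 3.87.
exp(-eta) = exp(-3.87) = 0.020858.
mu = 1/(1+0.020858) = 0.9796

0.9796


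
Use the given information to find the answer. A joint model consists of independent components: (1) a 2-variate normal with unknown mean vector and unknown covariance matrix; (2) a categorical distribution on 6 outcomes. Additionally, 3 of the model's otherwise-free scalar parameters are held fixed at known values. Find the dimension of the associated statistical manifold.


The dimension of a statistical manifold equals the number of free
(independent) real parameters of the model. For a product of independent
blocks the parameter counts add.
- 2-variate normal: 2 (mean) + 2*3/2 = 3 (symmetric covariance) = 5.
- categorical on 6 outcomes (probabilities sum to 1): 6-1 = 5.
Total = 5 + 5 = 10.
3 parameter(s) fixed at known values: 10 - 3 = 7.
Dimension = 7

7


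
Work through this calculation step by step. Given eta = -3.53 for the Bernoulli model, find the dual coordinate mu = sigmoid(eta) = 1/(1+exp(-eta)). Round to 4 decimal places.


Dual coordinate (expectation parameter) for Bernoulli:
mu = 1/(1+exp(-eta)).
eta = -3.53.
exp(-eta) = exp(3.53) = 34.123968.
mu = 1/(1+34.123968) = 0.0285

0.0285


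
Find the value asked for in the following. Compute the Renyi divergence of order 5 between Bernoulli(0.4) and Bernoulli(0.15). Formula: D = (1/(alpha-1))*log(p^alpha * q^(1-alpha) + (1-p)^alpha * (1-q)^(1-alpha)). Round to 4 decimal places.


Renyi divergence of order alpha between Bernoulli distributions:
D = (1/(alpha-1))*log(p^alpha * q^(1-alpha) + (1-p)^alpha * (1-q)^(1-alpha)).
alpha = 5, p = 0.4, q = 0.15.
p^alpha * q^(1-alpha) = 0.4^5 * 0.15^-4 = 20.22716.
(1-p)^alpha * (1-q)^(1-alpha) = 0.6^5 * 0.85^-4 = 0.148964.
sum = 20.22716 + 0.148964 = 20.376124.
D = (1/4)*log(20.376124) = 0.7536

0.7536


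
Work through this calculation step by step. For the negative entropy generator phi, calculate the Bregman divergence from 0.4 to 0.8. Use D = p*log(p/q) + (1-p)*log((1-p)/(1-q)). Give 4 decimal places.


Bregman divergence with negative entropy generator:
D = p*log(p/q) + (1-p)*log((1-p)/(1-q)).
p = 0.4, q = 0.8.
p*log(p/q) = 0.4*log(0.4/0.8) = -0.277259.
(1-p)*log((1-p)/(1-q)) = 0.6*log(0.6/0.2) = 0.659167.
D = -0.277259 + 0.659167 = 0.3819

0.3819


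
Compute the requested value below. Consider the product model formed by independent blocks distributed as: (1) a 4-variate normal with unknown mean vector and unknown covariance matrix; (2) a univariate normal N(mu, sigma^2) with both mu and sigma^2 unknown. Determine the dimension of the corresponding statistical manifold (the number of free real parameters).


The dimension of a statistical manifold equals the number of free
(independent) real parameters of the model. For a product of independent
blocks the parameter counts add.
- 4-variate normal: 4 (mean) + 4*5/2 = 10 (symmetric covariance) = 14.
- normal (mu, sigma^2): 2.
Total = 14 + 2 = 16.
Dimension = 16

16


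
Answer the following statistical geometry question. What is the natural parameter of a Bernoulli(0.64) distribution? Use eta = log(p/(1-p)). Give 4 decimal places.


Natural parameter for Bernoulli: eta = log(p/(1-p)).
p = 0.64, 1-p = 0.36.
p/(1-p) = 1.777778.
eta = log(1.777778) = 0.5754

0.5754


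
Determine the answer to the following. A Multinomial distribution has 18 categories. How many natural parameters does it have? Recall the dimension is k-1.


Exponential family dimension calculation:
For Multinomial with k=18 categories, dim = k-1 = 17.

17


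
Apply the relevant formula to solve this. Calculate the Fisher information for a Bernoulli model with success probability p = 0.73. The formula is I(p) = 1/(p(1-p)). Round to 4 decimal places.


For Bernoulli(p), Fisher information is I(p) = 1/(p*(1-p)).
p = 0.73, 1-p = 0.27.
p*(1-p) = 0.1971.
I(p) = 1/0.1971 = 5.0736

5.0736


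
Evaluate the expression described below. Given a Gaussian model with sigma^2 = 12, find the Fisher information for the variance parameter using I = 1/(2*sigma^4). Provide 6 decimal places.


Fisher information for variance: I(sigma^2) = 1/(2*sigma^4).
sigma^2 = 12, so sigma^4 = 144.
I = 1/(2*144) = 1/288 = 0.003472

0.003472


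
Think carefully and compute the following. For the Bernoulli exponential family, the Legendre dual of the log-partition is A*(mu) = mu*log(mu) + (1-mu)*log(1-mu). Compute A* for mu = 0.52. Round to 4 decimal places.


Legendre transform for Bernoulli:
A*(mu) = mu*log(mu) + (1-mu)*log(1-mu).
mu = 0.52, 1-mu = 0.48.
mu*log(mu) = 0.52*log(0.52) = -0.340042.
(1-mu)*log(1-mu) = 0.48*log(0.48) = -0.352305.
A* = -0.340042 + -0.352305 = -0.6923

-0.6923


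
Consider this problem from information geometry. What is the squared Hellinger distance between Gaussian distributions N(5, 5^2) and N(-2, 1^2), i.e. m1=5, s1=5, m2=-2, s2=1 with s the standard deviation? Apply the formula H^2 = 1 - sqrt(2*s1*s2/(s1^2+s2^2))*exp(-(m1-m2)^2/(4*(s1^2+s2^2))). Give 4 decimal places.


Squared Hellinger distance for Gaussians:
H^2 = 1 - sqrt(2*s1*s2/(s1^2+s2^2)) * exp(-(m1-m2)^2/(4*(s1^2+s2^2))).
s1^2 = 25, s2^2 = 1, s1^2+s2^2 = 26.
sqrt(2*5*1/(26)) = 0.620174.
(m1-m2)^2 = (7)^2 = 49.
exp(-49/(4*26)) = exp(-0.471154) = 0.624282.
H^2 = 1 - 0.620174*0.624282 = 0.6128

0.6128


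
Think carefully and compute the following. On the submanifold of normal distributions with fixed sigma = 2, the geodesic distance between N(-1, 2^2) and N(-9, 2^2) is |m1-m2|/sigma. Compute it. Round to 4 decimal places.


On the fixed-variance normal subfamily, geodesic distance = |m1-m2|/sigma.
|-1 - -9| = 8.
sigma = 2.
d = 8/2 = 4.0000

4.0000


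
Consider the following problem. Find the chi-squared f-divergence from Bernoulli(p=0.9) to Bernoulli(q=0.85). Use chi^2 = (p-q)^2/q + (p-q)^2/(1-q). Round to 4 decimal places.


Chi-squared divergence between Bernoulli distributions:
chi^2 = (p-q)^2/q + (p-q)^2/(1-q).
p = 0.9, q = 0.85, p-q = 0.05.
(p-q)^2 = 0.0025.
term1 = 0.0025/0.85 = 0.002941.
term2 = 0.0025/0.15 = 0.016667.
chi^2 = 0.002941 + 0.016667 = 0.0196

0.0196


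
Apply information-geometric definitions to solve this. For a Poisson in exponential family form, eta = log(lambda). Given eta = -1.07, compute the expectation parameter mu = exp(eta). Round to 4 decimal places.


Expectation parameter for Poisson exponential family:
mu = exp(eta).
eta = -1.07.
mu = exp(-1.07) = 0.3430

0.3430


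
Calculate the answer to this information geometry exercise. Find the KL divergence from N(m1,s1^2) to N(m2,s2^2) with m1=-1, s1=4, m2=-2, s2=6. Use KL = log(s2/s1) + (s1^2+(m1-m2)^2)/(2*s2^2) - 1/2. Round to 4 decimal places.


KL divergence between normal distributions:
KL = log(s2/s1) + (s1^2 + (m1-m2)^2)/(2*s2^2) - 1/2.
log(6/4) = 0.405465.
(4^2 + (-1--2)^2)/(2*6^2) = (16 + 1)/72 = 0.236111.
KL = 0.405465 + 0.236111 - 0.5 = 0.1416

0.1416


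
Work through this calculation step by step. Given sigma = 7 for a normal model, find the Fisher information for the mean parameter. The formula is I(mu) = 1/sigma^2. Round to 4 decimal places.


The Fisher information for the mean of a normal distribution is I(mu) = 1/sigma^2.
sigma = 7, so sigma^2 = 49.
I(mu) = 1/49 = 0.0204

0.0204


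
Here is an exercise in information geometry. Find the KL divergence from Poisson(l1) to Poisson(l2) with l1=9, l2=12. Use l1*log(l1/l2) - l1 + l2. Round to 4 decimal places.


KL divergence for Poisson:
KL = l1*log(l1/l2) - l1 + l2.
l1 = 9, l2 = 12.
log(9/12) = -0.287682.
l1*log(l1/l2) = 9 * -0.287682 = -2.589139.
KL = -2.589139 - 9 + 12 = 0.4109

0.4109
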